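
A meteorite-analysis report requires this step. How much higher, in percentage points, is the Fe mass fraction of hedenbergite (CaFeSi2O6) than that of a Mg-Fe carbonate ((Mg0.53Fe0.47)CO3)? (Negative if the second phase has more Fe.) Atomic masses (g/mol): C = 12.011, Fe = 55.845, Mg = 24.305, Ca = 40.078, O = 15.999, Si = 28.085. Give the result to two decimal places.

M(CaFeSi2O6) = 248.087 g/mol, so wt% Fe = 55.845/248.087 × 100 = 22.51%.
M((Mg0.53Fe0.47)CO3) = 99.137 g/mol, so wt% Fe = 26.247/99.137 × 100 = 26.48%.
22.51 − 26.48 = -3.97 pp.

-3.97 percentage points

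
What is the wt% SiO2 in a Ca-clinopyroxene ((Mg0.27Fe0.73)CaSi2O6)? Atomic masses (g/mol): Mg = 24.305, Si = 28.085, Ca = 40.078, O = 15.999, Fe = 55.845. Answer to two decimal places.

50.16 wt%

Formula mass = 239.571 g/mol.
2 Si → 2.0000 mol SiO2 per formula unit; M(SiO2) = 60.083, so SiO2 mass = 120.166 g.
120.166/239.571 × 100 = 50.16 wt%.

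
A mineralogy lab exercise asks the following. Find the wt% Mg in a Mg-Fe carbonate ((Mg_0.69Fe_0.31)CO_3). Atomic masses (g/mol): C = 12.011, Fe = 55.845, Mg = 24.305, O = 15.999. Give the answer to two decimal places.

Formula mass = 0.69*24.305 + 0.31*55.845 + 1*12.011 + 3*15.999 = 94.090 g/mol, of which 16.770 g is Mg.
So Mg makes up 16.770/94.090 = 0.1782 of the mass, i.e. 17.82%.

17.82 mass %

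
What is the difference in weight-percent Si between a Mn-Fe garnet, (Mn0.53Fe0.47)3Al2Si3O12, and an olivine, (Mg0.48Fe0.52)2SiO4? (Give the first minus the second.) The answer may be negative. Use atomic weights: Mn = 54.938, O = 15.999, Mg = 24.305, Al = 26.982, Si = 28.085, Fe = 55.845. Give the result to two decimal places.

Si in (Mn0.53Fe0.47)3Al2Si3O12: molar mass 496.300 g/mol; 3×28.085 = 84.255 g → 16.98 wt%.
Si in (Mg0.48Fe0.52)2SiO4: molar mass 173.493 g/mol; 1×28.085 = 28.085 g → 16.19 wt%.
Difference = 16.98 − 16.19 = 0.79 percentage points.

0.79 percentage points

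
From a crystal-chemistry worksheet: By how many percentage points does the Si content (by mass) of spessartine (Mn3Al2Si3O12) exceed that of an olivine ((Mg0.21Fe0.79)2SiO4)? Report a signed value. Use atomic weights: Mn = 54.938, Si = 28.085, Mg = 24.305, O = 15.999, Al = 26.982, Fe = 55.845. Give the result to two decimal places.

Si in Mn3Al2Si3O12: molar mass 495.021 g/mol; 3×28.085 = 84.255 g → 17.02 wt%.
Si in (Mg0.21Fe0.79)2SiO4: molar mass 190.524 g/mol; 1×28.085 = 28.085 g → 14.74 wt%.
Difference = 17.02 − 14.74 = 2.28 percentage points.

2.28 percentage points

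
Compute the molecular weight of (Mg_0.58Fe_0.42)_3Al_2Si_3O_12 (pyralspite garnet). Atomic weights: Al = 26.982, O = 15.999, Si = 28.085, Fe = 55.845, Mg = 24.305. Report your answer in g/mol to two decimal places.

442.86 g/mol

Mg: 1.74 × 24.305 = 42.2907
Fe: 1.26 × 55.845 = 70.3647
Al: 2 × 26.982 = 53.9640
Si: 3 × 28.085 = 84.2550
O: 12 × 15.999 = 191.9880
Summing the contributions gives the formula mass.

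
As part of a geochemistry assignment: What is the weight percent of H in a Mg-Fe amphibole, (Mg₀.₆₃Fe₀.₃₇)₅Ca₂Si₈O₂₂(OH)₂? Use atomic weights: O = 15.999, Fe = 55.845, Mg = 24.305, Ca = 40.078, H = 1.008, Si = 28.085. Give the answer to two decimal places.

0.23 wt%

M((Mg₀.₆₃Fe₀.₃₇)₅Ca₂Si₈O₂₂(OH)₂) = 870.702 g/mol.
H contributes 2 × 1.008 = 2.016 g per mole.
2.016/870.702 = 0.0023 → 0.23%.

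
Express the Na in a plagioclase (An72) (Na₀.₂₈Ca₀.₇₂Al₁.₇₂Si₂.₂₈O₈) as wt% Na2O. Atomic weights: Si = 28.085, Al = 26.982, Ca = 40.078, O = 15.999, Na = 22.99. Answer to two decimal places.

M(Na₀.₂₈Ca₀.₇₂Al₁.₇₂Si₂.₂₈O₈) = 273.728 g/mol; M(Na2O) = 61.979 g/mol.
Moles Na2O per formula unit = 0.28 Na ÷ 2 = 0.1400.
Na2O fraction = (0.1400 × 61.979) / 273.728 = 8.677/273.728 = 0.0317.

3.17 wt%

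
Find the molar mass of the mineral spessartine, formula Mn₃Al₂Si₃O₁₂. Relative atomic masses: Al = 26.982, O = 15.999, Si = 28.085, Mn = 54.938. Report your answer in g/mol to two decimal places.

495.02 g/mol

The formula mass is the sum 3×54.938 + 2×26.982 + 3×28.085 + 12×15.999.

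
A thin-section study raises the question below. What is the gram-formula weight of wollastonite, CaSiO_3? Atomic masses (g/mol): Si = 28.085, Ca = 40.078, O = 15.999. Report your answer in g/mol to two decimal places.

116.16 g/mol

The formula mass is the sum 1*40.078 + 1*28.085 + 3*15.999.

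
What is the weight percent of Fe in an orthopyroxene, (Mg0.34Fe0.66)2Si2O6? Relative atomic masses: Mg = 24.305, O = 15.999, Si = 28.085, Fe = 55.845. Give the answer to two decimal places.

30.41 wt%

Formula mass = 0.68×24.305 + 1.32×55.845 + 2×28.085 + 6×15.999 = 242.407 g/mol, of which 73.715 g is Fe.
So Fe makes up 73.715/242.407 = 0.3041 of the mass, i.e. 30.41%.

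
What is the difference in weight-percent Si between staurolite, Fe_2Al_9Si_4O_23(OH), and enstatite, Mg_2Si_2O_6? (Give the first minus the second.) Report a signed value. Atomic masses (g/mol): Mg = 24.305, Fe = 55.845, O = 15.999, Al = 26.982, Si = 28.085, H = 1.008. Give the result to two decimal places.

Si in Fe_2Al_9Si_4O_23(OH): molar mass 851.852 g/mol; 4×28.085 = 112.340 g → 13.19 wt%.
Si in Mg_2Si_2O_6: molar mass 200.774 g/mol; 2×28.085 = 56.170 g → 27.98 wt%.
Difference = 13.19 − 27.98 = -14.79 percentage points.

-14.79 percentage points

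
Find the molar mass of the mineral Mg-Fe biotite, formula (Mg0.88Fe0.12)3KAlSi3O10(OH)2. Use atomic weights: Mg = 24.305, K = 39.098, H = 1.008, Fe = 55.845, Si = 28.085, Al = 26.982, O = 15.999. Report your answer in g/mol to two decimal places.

The formula mass is the sum 2.64×24.305 + 0.36×55.845 + 1×39.098 + 1×26.982 + 3×28.085 + 12×15.999 + 2×1.008.

428.61 g/mol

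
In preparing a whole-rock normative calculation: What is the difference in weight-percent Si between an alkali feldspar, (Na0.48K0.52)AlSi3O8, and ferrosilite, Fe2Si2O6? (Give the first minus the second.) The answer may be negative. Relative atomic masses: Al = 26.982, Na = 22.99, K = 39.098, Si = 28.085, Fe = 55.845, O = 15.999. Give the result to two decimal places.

M((Na0.48K0.52)AlSi3O8) = 270.595 g/mol, so wt% Si = 84.255/270.595 × 100 = 31.14%.
M(Fe2Si2O6) = 263.854 g/mol, so wt% Si = 56.170/263.854 × 100 = 21.29%.
31.14 − 21.29 = 9.85 pp.

9.85 percentage points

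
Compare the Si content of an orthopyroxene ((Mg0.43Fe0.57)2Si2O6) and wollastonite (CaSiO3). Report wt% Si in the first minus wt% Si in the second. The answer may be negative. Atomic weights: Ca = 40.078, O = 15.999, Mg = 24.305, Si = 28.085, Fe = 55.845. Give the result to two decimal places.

-0.45 percentage points

M((Mg0.43Fe0.57)2Si2O6) = 236.730 g/mol, so wt% Si = 56.170/236.730 × 100 = 23.73%.
M(CaSiO3) = 116.160 g/mol, so wt% Si = 28.085/116.160 × 100 = 24.18%.
23.73 − 24.18 = -0.45 pp.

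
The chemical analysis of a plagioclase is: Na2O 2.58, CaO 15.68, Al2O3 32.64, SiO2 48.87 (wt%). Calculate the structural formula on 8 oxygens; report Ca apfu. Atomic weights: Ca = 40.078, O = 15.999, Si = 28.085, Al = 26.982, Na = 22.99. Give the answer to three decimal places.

0.769 Ca apfu

Na2O: 2.58/61.979 = 0.04163 mol → 0.08326 mol Na, 0.04163 mol O.
CaO: 15.68/56.077 = 0.27962 mol → 0.27962 mol Ca, 0.27962 mol O.
Al2O3: 32.64/101.961 = 0.32012 mol → 0.64024 mol Al, 0.96036 mol O.
SiO2: 48.87/60.083 = 0.81337 mol → 0.81337 mol Si, 1.62674 mol O.
Total oxygen = 2.90835 mol. Normalization factor = 8/2.90835 = 2.75070.
Ca per 8 O = 0.27962 × 2.75070 = 0.769.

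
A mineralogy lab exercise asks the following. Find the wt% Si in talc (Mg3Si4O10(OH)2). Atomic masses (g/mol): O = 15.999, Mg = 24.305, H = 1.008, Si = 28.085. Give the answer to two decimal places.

M(Mg3Si4O10(OH)2) = 379.259 g/mol.
Si contributes 4 × 28.085 = 112.340 g per mole.
112.340/379.259 = 0.2962 → 29.62%.

29.62 mass %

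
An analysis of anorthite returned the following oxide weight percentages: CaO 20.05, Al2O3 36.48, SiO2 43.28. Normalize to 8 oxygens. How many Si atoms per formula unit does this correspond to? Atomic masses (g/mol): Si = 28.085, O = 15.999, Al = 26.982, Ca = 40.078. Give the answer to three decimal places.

20.05 wt% CaO ÷ 56.077 g/mol = 0.35754 mol, giving 0.35754 Ca and 0.35754 O.
36.48 wt% Al2O3 ÷ 101.961 g/mol = 0.35778 mol, giving 0.71556 Al and 1.07334 O.
43.28 wt% SiO2 ÷ 60.083 g/mol = 0.72034 mol, giving 0.72034 Si and 1.44068 O.
Oxygen sums to 2.87156; scaling by 8/2.87156 = 2.78594 puts the formula on 8 O.
Si: 0.72034 × 2.78594 = 2.007 atoms per formula unit.

2.007 Si apfu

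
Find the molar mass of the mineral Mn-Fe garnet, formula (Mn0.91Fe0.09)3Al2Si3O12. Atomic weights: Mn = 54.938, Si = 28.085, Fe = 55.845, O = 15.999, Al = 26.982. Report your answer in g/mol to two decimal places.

The formula mass is the sum 2.73×54.938 + 0.27×55.845 + 2×26.982 + 3×28.085 + 12×15.999.

495.27 g/mol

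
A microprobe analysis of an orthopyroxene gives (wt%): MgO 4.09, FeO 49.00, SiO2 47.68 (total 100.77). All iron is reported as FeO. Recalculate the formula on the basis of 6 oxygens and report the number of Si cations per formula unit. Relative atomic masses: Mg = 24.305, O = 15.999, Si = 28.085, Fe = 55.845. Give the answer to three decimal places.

MgO: 4.09/40.304 = 0.10148 mol → 0.10148 mol Mg, 0.10148 mol O.
FeO: 49.00/71.844 = 0.68203 mol → 0.68203 mol Fe, 0.68203 mol O.
SiO2: 47.68/60.083 = 0.79357 mol → 0.79357 mol Si, 1.58714 mol O.
Total oxygen = 2.37065 mol. Normalization factor = 6/2.37065 = 2.53095.
Si per 6 O = 0.79357 × 2.53095 = 2.008.

2.008 Si apfu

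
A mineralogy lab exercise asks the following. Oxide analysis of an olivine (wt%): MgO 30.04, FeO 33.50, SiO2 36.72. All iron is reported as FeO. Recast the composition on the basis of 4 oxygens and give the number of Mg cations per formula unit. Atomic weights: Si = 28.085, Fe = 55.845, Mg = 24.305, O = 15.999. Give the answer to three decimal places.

MgO: 30.04/40.304 = 0.74534 mol → 0.74534 mol Mg, 0.74534 mol O.
FeO: 33.50/71.844 = 0.46629 mol → 0.46629 mol Fe, 0.46629 mol O.
SiO2: 36.72/60.083 = 0.61115 mol → 0.61115 mol Si, 1.22230 mol O.
Total oxygen = 2.43393 mol. Normalization factor = 4/2.43393 = 1.64343.
Mg per 4 O = 0.74534 × 1.64343 = 1.225.

1.225 Mg apfu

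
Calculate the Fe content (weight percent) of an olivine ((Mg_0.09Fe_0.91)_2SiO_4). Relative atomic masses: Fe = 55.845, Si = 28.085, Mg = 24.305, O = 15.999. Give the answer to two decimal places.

Formula mass = 0.18·24.305 + 1.82·55.845 + 1·28.085 + 4·15.999 = 198.094 g/mol, of which 101.638 g is Fe.
So Fe makes up 101.638/198.094 = 0.5131 of the mass, i.e. 51.31%.

51.31 weight percent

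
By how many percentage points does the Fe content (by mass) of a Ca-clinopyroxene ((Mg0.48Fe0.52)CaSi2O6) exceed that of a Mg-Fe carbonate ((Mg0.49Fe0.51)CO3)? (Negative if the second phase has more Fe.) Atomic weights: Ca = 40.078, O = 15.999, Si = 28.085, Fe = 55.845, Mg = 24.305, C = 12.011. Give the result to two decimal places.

-15.90 percentage points

M((Mg0.48Fe0.52)CaSi2O6) = 232.948 g/mol, so wt% Fe = 29.039/232.948 × 100 = 12.47%.
M((Mg0.49Fe0.51)CO3) = 100.398 g/mol, so wt% Fe = 28.481/100.398 × 100 = 28.37%.
12.47 − 28.37 = -15.90 pp.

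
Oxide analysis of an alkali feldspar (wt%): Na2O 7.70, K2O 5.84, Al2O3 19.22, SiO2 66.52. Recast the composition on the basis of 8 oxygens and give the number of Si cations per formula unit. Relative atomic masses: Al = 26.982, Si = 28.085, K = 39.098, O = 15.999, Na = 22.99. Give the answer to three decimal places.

Na2O (M=61.979): mol = 0.12424; Na = 0.24848, O = 0.12424.
K2O (M=94.195): mol = 0.06200; K = 0.12400, O = 0.06200.
Al2O3 (M=101.961): mol = 0.18850; Al = 0.37700, O = 0.56550.
SiO2 (M=60.083): mol = 1.10714; Si = 1.10714, O = 2.21428.
ΣO = 2.96602; factor = 8/ΣO = 2.69722.
Si apfu = 1.10714 × 2.69722 = 2.986.

2.986 Si apfu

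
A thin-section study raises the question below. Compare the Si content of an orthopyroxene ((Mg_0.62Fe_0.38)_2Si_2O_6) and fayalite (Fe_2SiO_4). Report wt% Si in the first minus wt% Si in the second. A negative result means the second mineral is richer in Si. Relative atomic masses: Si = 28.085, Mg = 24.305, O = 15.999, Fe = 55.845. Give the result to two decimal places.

11.21 percentage points

First mineral: 56.170 g Si in 224.744 g formula = 24.99 wt% Si.
Second mineral: 28.085 g Si in 203.771 g formula = 13.78 wt% Si.
24.99% − 13.78% gives a difference of 11.21 percentage points.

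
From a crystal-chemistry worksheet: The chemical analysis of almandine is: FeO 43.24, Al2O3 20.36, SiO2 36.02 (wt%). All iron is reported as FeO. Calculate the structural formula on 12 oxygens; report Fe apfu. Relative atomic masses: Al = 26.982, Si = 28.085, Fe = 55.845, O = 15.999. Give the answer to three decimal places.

FeO: 43.24/71.844 = 0.60186 mol → 0.60186 mol Fe, 0.60186 mol O.
Al2O3: 20.36/101.961 = 0.19968 mol → 0.39936 mol Al, 0.59904 mol O.
SiO2: 36.02/60.083 = 0.59950 mol → 0.59950 mol Si, 1.19900 mol O.
Total oxygen = 2.39990 mol. Normalization factor = 12/2.39990 = 5.00021.
Fe per 12 O = 0.60186 × 5.00021 = 3.009.

3.009 Fe apfu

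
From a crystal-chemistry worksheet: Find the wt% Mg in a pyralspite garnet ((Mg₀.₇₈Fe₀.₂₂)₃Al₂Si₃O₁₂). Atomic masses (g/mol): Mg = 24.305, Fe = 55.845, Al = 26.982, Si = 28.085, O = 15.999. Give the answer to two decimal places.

Molar mass of (Mg₀.₇₈Fe₀.₂₂)₃Al₂Si₃O₁₂: 2.34·24.305 + 0.66·55.845 + 2·26.982 + 3·28.085 + 12·15.999 = 423.938 g/mol.
Mass of Mg per formula unit: 2.34 × 24.305 = 56.874 g.
Weight fraction Mg = 56.874 / 423.938 = 0.1342.

13.42 wt%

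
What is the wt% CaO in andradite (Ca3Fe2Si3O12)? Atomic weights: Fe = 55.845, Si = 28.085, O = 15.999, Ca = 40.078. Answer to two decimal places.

33.11 wt%

Molar mass of Ca3Fe2Si3O12 = 3·40.078 + 2·55.845 + 3·28.085 + 12·15.999 = 508.167 g/mol.
Each formula unit contains 3 Ca, equivalent to 3/1 = 3.0000 mol CaO.
M(CaO) = 1×40.078 + 1×15.999 = 56.077 g/mol.
Mass of CaO per formula unit = 3.0000 × 56.077 = 168.231 g.
CaO wt% = 168.231 / 508.167 × 100 = 33.11%.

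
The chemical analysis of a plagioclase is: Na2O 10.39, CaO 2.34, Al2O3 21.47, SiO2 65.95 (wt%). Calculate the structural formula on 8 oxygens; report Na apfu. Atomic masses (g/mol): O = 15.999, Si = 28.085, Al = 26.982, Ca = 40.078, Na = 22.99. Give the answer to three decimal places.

Na2O: 10.39/61.979 = 0.16764 mol → 0.33528 mol Na, 0.16764 mol O.
CaO: 2.34/56.077 = 0.04173 mol → 0.04173 mol Ca, 0.04173 mol O.
Al2O3: 21.47/101.961 = 0.21057 mol → 0.42114 mol Al, 0.63171 mol O.
SiO2: 65.95/60.083 = 1.09765 mol → 1.09765 mol Si, 2.19530 mol O.
Total oxygen = 3.03638 mol. Normalization factor = 8/3.03638 = 2.63472.
Na per 8 O = 0.33528 × 2.63472 = 0.883.

0.883 Na apfu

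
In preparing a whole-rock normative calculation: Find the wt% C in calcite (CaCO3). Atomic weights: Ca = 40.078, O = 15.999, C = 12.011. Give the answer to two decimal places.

12.00 weight percent

M(CaCO3) = 100.086 g/mol.
C contributes 1 × 12.011 = 12.011 g per mole.
12.011/100.086 = 0.1200 → 12.00%.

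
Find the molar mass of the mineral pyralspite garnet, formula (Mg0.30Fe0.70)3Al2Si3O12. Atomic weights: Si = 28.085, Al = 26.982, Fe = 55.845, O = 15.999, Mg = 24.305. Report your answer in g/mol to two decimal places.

469.36 g/mol

Mg: 0.90 × 24.305 = 21.8745
Fe: 2.10 × 55.845 = 117.2745
Al: 2 × 26.982 = 53.9640
Si: 3 × 28.085 = 84.2550
O: 12 × 15.999 = 191.9880
Summing the contributions gives the formula mass.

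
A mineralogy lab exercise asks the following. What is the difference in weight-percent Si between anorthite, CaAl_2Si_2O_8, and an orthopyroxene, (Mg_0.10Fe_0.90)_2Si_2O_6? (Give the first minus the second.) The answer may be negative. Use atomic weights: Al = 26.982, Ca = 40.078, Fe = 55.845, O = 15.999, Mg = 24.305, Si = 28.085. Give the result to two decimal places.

-1.62 percentage points

Si in CaAl_2Si_2O_8: molar mass 278.204 g/mol; 2×28.085 = 56.170 g → 20.19 wt%.
Si in (Mg_0.10Fe_0.90)_2Si_2O_6: molar mass 257.546 g/mol; 2×28.085 = 56.170 g → 21.81 wt%.
Difference = 20.19 − 21.81 = -1.62 percentage points.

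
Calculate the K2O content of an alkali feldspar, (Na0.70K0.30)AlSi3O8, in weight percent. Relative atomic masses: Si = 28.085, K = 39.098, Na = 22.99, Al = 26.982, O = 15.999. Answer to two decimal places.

Molar mass of (Na0.70K0.30)AlSi3O8 = 0.70×22.99 + 0.30×39.098 + 1×26.982 + 3×28.085 + 8×15.999 = 267.051 g/mol.
Each formula unit contains 0.30 K, equivalent to 0.30/2 = 0.1500 mol K2O.
M(K2O) = 2×39.098 + 1×15.999 = 94.195 g/mol.
Mass of K2O per formula unit = 0.1500 × 94.195 = 14.129 g.
K2O wt% = 14.129 / 267.051 × 100 = 5.29%.

5.29 wt%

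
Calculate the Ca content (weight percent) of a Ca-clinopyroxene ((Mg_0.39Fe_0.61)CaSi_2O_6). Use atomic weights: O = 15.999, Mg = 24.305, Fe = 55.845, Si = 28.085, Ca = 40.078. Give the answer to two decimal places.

Molar mass of (Mg_0.39Fe_0.61)CaSi_2O_6: 0.39·24.305 + 0.61·55.845 + 1·40.078 + 2·28.085 + 6·15.999 = 235.786 g/mol.
Mass of Ca per formula unit: 1 × 40.078 = 40.078 g.
Weight fraction Ca = 40.078 / 235.786 = 0.1700.

17.00 weight percent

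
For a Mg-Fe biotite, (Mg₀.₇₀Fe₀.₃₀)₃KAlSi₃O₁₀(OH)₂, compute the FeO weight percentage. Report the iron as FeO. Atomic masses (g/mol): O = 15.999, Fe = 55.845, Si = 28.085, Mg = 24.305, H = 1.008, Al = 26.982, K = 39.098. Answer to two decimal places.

14.51 wt%

M((Mg₀.₇₀Fe₀.₃₀)₃KAlSi₃O₁₀(OH)₂) = 445.640 g/mol; M(FeO) = 71.844 g/mol.
Moles FeO per formula unit = 0.90 Fe ÷ 1 = 0.9000.
FeO fraction = (0.9000 × 71.844) / 445.640 = 64.660/445.640 = 0.1451.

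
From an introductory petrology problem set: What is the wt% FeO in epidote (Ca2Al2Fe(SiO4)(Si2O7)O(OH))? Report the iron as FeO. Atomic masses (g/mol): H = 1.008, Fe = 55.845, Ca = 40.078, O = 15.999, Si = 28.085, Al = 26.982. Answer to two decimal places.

14.87 wt%

Formula mass = 483.215 g/mol.
1 Fe → 1.0000 mol FeO per formula unit; M(FeO) = 71.844, so FeO mass = 71.844 g.
71.844/483.215 × 100 = 14.87 wt%.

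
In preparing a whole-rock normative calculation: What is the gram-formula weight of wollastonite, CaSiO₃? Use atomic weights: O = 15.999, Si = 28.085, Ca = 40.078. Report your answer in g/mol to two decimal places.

116.16 g/mol

Ca: 1 × 40.078 = 40.0780
Si: 1 × 28.085 = 28.0850
O: 3 × 15.999 = 47.9970
Summing the contributions gives the formula mass.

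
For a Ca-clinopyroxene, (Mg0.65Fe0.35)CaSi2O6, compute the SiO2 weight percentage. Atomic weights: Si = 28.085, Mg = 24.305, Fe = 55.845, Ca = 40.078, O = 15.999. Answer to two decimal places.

52.80 wt%

M((Mg0.65Fe0.35)CaSi2O6) = 227.586 g/mol; M(SiO2) = 60.083 g/mol.
Moles SiO2 per formula unit = 2 Si ÷ 1 = 2.0000.
SiO2 fraction = (2.0000 × 60.083) / 227.586 = 120.166/227.586 = 0.5280.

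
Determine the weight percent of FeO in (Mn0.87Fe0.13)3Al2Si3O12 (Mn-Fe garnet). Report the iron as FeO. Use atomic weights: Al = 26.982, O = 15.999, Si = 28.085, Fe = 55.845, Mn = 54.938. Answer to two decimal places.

5.66 wt%

Formula mass = 495.375 g/mol.
0.39 Fe → 0.3900 mol FeO per formula unit; M(FeO) = 71.844, so FeO mass = 28.019 g.
28.019/495.375 × 100 = 5.66 wt%.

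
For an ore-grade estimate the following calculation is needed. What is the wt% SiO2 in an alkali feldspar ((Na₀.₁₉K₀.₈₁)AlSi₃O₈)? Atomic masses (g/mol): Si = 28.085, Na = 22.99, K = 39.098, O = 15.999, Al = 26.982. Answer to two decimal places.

65.48 wt%

Molar mass of (Na₀.₁₉K₀.₈₁)AlSi₃O₈ = 0.19·22.99 + 0.81·39.098 + 1·26.982 + 3·28.085 + 8·15.999 = 275.266 g/mol.
Each formula unit contains 3 Si, equivalent to 3/1 = 3.0000 mol SiO2.
M(SiO2) = 1×28.085 + 2×15.999 = 60.083 g/mol.
Mass of SiO2 per formula unit = 3.0000 × 60.083 = 180.249 g.
SiO2 wt% = 180.249 / 275.266 × 100 = 65.48%.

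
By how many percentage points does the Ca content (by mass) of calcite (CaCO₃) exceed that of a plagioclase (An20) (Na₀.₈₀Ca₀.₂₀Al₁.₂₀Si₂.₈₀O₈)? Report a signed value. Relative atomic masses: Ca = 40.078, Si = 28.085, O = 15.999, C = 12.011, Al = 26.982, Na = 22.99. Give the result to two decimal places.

37.02 percentage points

M(CaCO₃) = 100.086 g/mol, so wt% Ca = 40.078/100.086 × 100 = 40.04%.
M(Na₀.₈₀Ca₀.₂₀Al₁.₂₀Si₂.₈₀O₈) = 265.416 g/mol, so wt% Ca = 8.016/265.416 × 100 = 3.02%.
40.04 − 3.02 = 37.02 pp.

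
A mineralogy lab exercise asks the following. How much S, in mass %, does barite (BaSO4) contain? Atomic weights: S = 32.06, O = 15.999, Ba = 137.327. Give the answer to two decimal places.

13.74 mass %

Molar mass of BaSO4: 1×137.327 + 1×32.06 + 4×15.999 = 233.383 g/mol.
Mass of S per formula unit: 1 × 32.06 = 32.060 g.
Weight fraction S = 32.060 / 233.383 = 0.1374.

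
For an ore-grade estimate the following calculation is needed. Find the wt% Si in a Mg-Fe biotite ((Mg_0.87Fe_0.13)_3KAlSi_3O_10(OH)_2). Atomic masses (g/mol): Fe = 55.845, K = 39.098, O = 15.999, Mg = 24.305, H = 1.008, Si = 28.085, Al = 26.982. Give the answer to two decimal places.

19.61 wt%

Molar mass of (Mg_0.87Fe_0.13)_3KAlSi_3O_10(OH)_2: 2.61·24.305 + 0.39·55.845 + 1·39.098 + 1·26.982 + 3·28.085 + 12·15.999 + 2·1.008 = 429.555 g/mol.
Mass of Si per formula unit: 3 × 28.085 = 84.255 g.
Weight fraction Si = 84.255 / 429.555 = 0.1961.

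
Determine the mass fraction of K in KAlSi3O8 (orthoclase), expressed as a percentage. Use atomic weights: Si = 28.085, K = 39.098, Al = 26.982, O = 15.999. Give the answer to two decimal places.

M(KAlSi3O8) = 278.327 g/mol.
K contributes 1 × 39.098 = 39.098 g per mole.
39.098/278.327 = 0.1405 → 14.05%.

14.05 weight percent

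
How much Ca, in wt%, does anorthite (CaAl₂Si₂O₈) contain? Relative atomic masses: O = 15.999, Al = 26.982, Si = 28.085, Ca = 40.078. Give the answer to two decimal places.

14.41 wt%

Molar mass of CaAl₂Si₂O₈: 1*40.078 + 2*26.982 + 2*28.085 + 8*15.999 = 278.204 g/mol.
Mass of Ca per formula unit: 1 × 40.078 = 40.078 g.
Weight fraction Ca = 40.078 / 278.204 = 0.1441.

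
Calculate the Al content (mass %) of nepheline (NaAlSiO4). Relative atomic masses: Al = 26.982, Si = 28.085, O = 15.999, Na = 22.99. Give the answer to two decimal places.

Molar mass of NaAlSiO4: 1·22.99 + 1·26.982 + 1·28.085 + 4·15.999 = 142.053 g/mol.
Mass of Al per formula unit: 1 × 26.982 = 26.982 g.
Weight fraction Al = 26.982 / 142.053 = 0.1899.

18.99 mass %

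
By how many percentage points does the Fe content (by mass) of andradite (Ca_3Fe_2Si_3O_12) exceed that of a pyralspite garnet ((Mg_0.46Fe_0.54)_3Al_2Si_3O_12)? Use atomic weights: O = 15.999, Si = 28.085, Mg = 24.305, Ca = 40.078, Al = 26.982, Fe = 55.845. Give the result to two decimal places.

Fe in Ca_3Fe_2Si_3O_12: molar mass 508.167 g/mol; 2×55.845 = 111.690 g → 21.98 wt%.
Fe in (Mg_0.46Fe_0.54)_3Al_2Si_3O_12: molar mass 454.217 g/mol; 1.62×55.845 = 90.469 g → 19.92 wt%.
Difference = 21.98 − 19.92 = 2.06 percentage points.

2.06 percentage points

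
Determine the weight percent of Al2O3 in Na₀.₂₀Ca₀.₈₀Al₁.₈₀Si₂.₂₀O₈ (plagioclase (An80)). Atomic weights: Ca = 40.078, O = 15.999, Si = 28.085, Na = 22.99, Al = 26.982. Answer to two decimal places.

Molar mass of Na₀.₂₀Ca₀.₈₀Al₁.₈₀Si₂.₂₀O₈ = 0.20*22.99 + 0.80*40.078 + 1.80*26.982 + 2.20*28.085 + 8*15.999 = 275.007 g/mol.
Each formula unit contains 1.80 Al, equivalent to 1.80/2 = 0.9000 mol Al2O3.
M(Al2O3) = 2×26.982 + 3×15.999 = 101.961 g/mol.
Mass of Al2O3 per formula unit = 0.9000 × 101.961 = 91.765 g.
Al2O3 wt% = 91.765 / 275.007 × 100 = 33.37%.

33.37 wt%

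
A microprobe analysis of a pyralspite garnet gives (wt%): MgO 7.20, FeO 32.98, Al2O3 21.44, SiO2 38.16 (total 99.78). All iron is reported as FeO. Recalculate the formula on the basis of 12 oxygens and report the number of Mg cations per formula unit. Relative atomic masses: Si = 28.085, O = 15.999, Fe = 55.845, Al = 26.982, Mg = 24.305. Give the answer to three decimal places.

MgO (M=40.304): mol = 0.17864; Mg = 0.17864, O = 0.17864.
FeO (M=71.844): mol = 0.45905; Fe = 0.45905, O = 0.45905.
Al2O3 (M=101.961): mol = 0.21028; Al = 0.42056, O = 0.63084.
SiO2 (M=60.083): mol = 0.63512; Si = 0.63512, O = 1.27024.
ΣO = 2.53877; factor = 12/ΣO = 4.72670.
Mg apfu = 0.17864 × 4.72670 = 0.844.

0.844 Mg apfu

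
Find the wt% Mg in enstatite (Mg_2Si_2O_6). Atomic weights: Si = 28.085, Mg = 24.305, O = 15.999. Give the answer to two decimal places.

Formula mass = 2*24.305 + 2*28.085 + 6*15.999 = 200.774 g/mol, of which 48.610 g is Mg.
So Mg makes up 48.610/200.774 = 0.2421 of the mass, i.e. 24.21%.

24.21 mass %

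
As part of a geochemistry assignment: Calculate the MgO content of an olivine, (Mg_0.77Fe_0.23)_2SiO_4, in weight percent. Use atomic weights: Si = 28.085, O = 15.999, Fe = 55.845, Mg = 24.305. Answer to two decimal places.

Molar mass of (Mg_0.77Fe_0.23)_2SiO_4 = 1.54×24.305 + 0.46×55.845 + 1×28.085 + 4×15.999 = 155.199 g/mol.
Each formula unit contains 1.54 Mg, equivalent to 1.54/1 = 1.5400 mol MgO.
M(MgO) = 1×24.305 + 1×15.999 = 40.304 g/mol.
Mass of MgO per formula unit = 1.5400 × 40.304 = 62.068 g.
MgO wt% = 62.068 / 155.199 × 100 = 39.99%.

39.99 wt%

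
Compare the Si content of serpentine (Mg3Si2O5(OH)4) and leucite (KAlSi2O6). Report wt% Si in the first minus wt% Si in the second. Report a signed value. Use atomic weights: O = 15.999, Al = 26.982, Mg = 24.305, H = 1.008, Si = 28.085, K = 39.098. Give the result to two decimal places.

-5.47 percentage points

First mineral: 56.170 g Si in 277.108 g formula = 20.27 wt% Si.
Second mineral: 56.170 g Si in 218.244 g formula = 25.74 wt% Si.
20.27% − 25.74% gives a difference of -5.47 percentage points.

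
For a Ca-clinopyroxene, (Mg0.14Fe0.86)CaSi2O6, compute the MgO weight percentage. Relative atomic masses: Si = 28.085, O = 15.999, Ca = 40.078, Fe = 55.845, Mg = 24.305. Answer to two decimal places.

2.32 wt%

Formula mass = 243.671 g/mol.
0.14 Mg → 0.1400 mol MgO per formula unit; M(MgO) = 40.304, so MgO mass = 5.643 g.
5.643/243.671 × 100 = 2.32 wt%.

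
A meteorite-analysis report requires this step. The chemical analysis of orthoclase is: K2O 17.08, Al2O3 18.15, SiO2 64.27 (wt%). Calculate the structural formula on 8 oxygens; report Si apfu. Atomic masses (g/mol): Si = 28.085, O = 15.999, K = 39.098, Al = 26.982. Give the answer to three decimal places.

2.998 Si apfu

17.08 wt% K2O ÷ 94.195 g/mol = 0.18133 mol, giving 0.36266 K and 0.18133 O.
18.15 wt% Al2O3 ÷ 101.961 g/mol = 0.17801 mol, giving 0.35602 Al and 0.53403 O.
64.27 wt% SiO2 ÷ 60.083 g/mol = 1.06969 mol, giving 1.06969 Si and 2.13938 O.
Oxygen sums to 2.85474; scaling by 8/2.85474 = 2.80236 puts the formula on 8 O.
Si: 1.06969 × 2.80236 = 2.998 atoms per formula unit.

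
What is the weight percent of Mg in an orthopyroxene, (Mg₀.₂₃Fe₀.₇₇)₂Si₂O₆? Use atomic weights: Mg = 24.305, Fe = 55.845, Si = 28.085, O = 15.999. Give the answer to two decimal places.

M((Mg₀.₂₃Fe₀.₇₇)₂Si₂O₆) = 249.346 g/mol.
Mg contributes 0.46 × 24.305 = 11.180 g per mole.
11.180/249.346 = 0.0448 → 4.48%.

4.48 weight percent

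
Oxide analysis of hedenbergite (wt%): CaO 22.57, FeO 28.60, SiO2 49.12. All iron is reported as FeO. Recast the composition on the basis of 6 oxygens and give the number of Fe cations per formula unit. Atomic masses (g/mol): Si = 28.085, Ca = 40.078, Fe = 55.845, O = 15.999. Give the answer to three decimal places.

CaO: 22.57/56.077 = 0.40248 mol → 0.40248 mol Ca, 0.40248 mol O.
FeO: 28.60/71.844 = 0.39808 mol → 0.39808 mol Fe, 0.39808 mol O.
SiO2: 49.12/60.083 = 0.81754 mol → 0.81754 mol Si, 1.63508 mol O.
Total oxygen = 2.43564 mol. Normalization factor = 6/2.43564 = 2.46342.
Fe per 6 O = 0.39808 × 2.46342 = 0.981.

0.981 Fe apfu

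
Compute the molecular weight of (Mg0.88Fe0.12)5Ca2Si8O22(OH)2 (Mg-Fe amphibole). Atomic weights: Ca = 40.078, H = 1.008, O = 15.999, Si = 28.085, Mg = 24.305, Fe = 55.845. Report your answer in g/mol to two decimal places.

Mg: 4.40 × 24.305 = 106.9420
Fe: 0.60 × 55.845 = 33.5070
Ca: 2 × 40.078 = 80.1560
Si: 8 × 28.085 = 224.6800
O: 24 × 15.999 = 383.9760
H: 2 × 1.008 = 2.0160
Summing the contributions gives the formula mass.

831.28 g/mol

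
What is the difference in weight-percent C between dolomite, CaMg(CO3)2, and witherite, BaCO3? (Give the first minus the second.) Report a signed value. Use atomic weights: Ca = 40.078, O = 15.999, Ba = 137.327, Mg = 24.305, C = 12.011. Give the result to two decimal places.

First mineral: 24.022 g C in 184.399 g formula = 13.03 wt% C.
Second mineral: 12.011 g C in 197.335 g formula = 6.09 wt% C.
13.03% − 6.09% gives a difference of 6.94 percentage points.

6.94 percentage points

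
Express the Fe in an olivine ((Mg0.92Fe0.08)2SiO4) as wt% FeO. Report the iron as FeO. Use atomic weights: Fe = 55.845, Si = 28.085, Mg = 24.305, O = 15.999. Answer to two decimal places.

7.89 wt%

Formula mass = 145.737 g/mol.
0.16 Fe → 0.1600 mol FeO per formula unit; M(FeO) = 71.844, so FeO mass = 11.495 g.
11.495/145.737 × 100 = 7.89 wt%.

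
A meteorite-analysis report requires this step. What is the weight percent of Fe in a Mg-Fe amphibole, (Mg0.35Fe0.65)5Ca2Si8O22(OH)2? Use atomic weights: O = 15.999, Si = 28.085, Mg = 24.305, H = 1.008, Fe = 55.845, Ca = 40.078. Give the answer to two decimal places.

19.84 wt%

Molar mass of (Mg0.35Fe0.65)5Ca2Si8O22(OH)2: 1.75*24.305 + 3.25*55.845 + 2*40.078 + 8*28.085 + 24*15.999 + 2*1.008 = 914.858 g/mol.
Mass of Fe per formula unit: 3.25 × 55.845 = 181.496 g.
Weight fraction Fe = 181.496 / 914.858 = 0.1984.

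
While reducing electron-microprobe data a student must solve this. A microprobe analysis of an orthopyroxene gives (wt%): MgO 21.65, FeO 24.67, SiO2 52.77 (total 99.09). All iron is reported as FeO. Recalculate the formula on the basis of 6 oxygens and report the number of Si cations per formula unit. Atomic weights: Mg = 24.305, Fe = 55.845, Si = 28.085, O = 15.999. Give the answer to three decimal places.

MgO (M=40.304): mol = 0.53717; Mg = 0.53717, O = 0.53717.
FeO (M=71.844): mol = 0.34338; Fe = 0.34338, O = 0.34338.
SiO2 (M=60.083): mol = 0.87829; Si = 0.87829, O = 1.75658.
ΣO = 2.63713; factor = 6/ΣO = 2.27520.
Si apfu = 0.87829 × 2.27520 = 1.998.

1.998 Si apfu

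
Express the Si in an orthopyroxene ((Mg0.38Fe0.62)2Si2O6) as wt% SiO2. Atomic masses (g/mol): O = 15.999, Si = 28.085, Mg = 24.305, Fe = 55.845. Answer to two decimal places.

50.09 wt%

Formula mass = 239.884 g/mol.
2 Si → 2.0000 mol SiO2 per formula unit; M(SiO2) = 60.083, so SiO2 mass = 120.166 g.
120.166/239.884 × 100 = 50.09 wt%.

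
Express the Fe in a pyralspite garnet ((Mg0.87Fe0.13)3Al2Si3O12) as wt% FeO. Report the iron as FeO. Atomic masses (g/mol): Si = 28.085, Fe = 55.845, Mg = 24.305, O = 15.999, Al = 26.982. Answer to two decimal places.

6.74 wt%

M((Mg0.87Fe0.13)3Al2Si3O12) = 415.423 g/mol; M(FeO) = 71.844 g/mol.
Moles FeO per formula unit = 0.39 Fe ÷ 1 = 0.3900.
FeO fraction = (0.3900 × 71.844) / 415.423 = 28.019/415.423 = 0.0674.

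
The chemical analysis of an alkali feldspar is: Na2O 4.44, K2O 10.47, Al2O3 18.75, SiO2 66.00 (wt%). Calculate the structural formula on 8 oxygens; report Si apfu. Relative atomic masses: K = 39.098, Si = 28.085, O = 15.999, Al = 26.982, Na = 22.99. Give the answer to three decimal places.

Na2O (M=61.979): mol = 0.07164; Na = 0.14328, O = 0.07164.
K2O (M=94.195): mol = 0.11115; K = 0.22230, O = 0.11115.
Al2O3 (M=101.961): mol = 0.18389; Al = 0.36778, O = 0.55167.
SiO2 (M=60.083): mol = 1.09848; Si = 1.09848, O = 2.19696.
ΣO = 2.93142; factor = 8/ΣO = 2.72905.
Si apfu = 1.09848 × 2.72905 = 2.998.

2.998 Si apfu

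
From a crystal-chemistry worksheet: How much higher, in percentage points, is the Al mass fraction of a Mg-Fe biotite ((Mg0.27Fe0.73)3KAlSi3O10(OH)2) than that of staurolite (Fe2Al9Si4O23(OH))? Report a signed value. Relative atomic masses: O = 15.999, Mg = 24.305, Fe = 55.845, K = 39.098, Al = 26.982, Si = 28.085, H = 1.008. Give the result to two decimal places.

-22.96 percentage points

First mineral: 26.982 g Al in 486.327 g formula = 5.55 wt% Al.
Second mineral: 242.838 g Al in 851.852 g formula = 28.51 wt% Al.
5.55% − 28.51% gives a difference of -22.96 percentage points.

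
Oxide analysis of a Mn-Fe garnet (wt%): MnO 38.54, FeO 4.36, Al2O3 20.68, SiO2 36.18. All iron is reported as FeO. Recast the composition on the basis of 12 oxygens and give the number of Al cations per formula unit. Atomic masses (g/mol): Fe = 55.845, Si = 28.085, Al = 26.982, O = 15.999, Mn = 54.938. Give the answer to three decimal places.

2.014 Al apfu

MnO (M=70.937): mol = 0.54330; Mn = 0.54330, O = 0.54330.
FeO (M=71.844): mol = 0.06069; Fe = 0.06069, O = 0.06069.
Al2O3 (M=101.961): mol = 0.20282; Al = 0.40564, O = 0.60846.
SiO2 (M=60.083): mol = 0.60217; Si = 0.60217, O = 1.20434.
ΣO = 2.41679; factor = 12/ΣO = 4.96526.
Al apfu = 0.40564 × 4.96526 = 2.014.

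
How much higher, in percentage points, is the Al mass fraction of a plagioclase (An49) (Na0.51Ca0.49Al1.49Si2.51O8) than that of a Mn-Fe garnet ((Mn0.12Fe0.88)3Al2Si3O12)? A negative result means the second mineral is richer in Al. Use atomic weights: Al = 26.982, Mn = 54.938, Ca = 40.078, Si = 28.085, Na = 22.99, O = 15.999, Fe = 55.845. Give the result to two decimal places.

4.04 percentage points

Al in Na0.51Ca0.49Al1.49Si2.51O8: molar mass 270.052 g/mol; 1.49×26.982 = 40.203 g → 14.89 wt%.
Al in (Mn0.12Fe0.88)3Al2Si3O12: molar mass 497.415 g/mol; 2×26.982 = 53.964 g → 10.85 wt%.
Difference = 14.89 − 10.85 = 4.04 percentage points.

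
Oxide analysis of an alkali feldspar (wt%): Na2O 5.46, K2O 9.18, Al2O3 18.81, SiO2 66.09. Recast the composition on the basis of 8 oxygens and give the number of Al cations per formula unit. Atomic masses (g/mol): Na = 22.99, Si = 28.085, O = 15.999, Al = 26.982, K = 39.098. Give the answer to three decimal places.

1.004 Al apfu

5.46 wt% Na2O ÷ 61.979 g/mol = 0.08809 mol, giving 0.17618 Na and 0.08809 O.
9.18 wt% K2O ÷ 94.195 g/mol = 0.09746 mol, giving 0.19492 K and 0.09746 O.
18.81 wt% Al2O3 ÷ 101.961 g/mol = 0.18448 mol, giving 0.36896 Al and 0.55344 O.
66.09 wt% SiO2 ÷ 60.083 g/mol = 1.09998 mol, giving 1.09998 Si and 2.19996 O.
Oxygen sums to 2.93895; scaling by 8/2.93895 = 2.72206 puts the formula on 8 O.
Al: 0.36896 × 2.72206 = 1.004 atoms per formula unit.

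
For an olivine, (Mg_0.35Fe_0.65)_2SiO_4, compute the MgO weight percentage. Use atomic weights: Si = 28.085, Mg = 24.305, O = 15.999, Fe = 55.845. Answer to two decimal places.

15.53 wt%

Formula mass = 181.693 g/mol.
0.70 Mg → 0.7000 mol MgO per formula unit; M(MgO) = 40.304, so MgO mass = 28.213 g.
28.213/181.693 × 100 = 15.53 wt%.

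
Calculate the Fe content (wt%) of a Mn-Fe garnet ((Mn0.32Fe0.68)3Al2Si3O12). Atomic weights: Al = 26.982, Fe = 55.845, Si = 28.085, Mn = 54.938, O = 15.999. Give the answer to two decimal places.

22.93 wt%

Molar mass of (Mn0.32Fe0.68)3Al2Si3O12: 0.96×54.938 + 2.04×55.845 + 2×26.982 + 3×28.085 + 12×15.999 = 496.871 g/mol.
Mass of Fe per formula unit: 2.04 × 55.845 = 113.924 g.
Weight fraction Fe = 113.924 / 496.871 = 0.2293.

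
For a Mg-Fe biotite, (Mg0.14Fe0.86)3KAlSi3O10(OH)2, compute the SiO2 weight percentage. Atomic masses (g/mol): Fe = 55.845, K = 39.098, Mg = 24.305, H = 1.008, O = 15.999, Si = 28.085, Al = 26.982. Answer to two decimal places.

36.15 wt%

M((Mg0.14Fe0.86)3KAlSi3O10(OH)2) = 498.627 g/mol; M(SiO2) = 60.083 g/mol.
Moles SiO2 per formula unit = 3 Si ÷ 1 = 3.0000.
SiO2 fraction = (3.0000 × 60.083) / 498.627 = 180.249/498.627 = 0.3615.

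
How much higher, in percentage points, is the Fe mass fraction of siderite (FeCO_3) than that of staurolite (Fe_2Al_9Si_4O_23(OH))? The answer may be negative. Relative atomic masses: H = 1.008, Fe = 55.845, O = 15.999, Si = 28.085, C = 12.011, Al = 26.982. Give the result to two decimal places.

35.09 percentage points

First mineral: 55.845 g Fe in 115.853 g formula = 48.20 wt% Fe.
Second mineral: 111.690 g Fe in 851.852 g formula = 13.11 wt% Fe.
48.20% − 13.11% gives a difference of 35.09 percentage points.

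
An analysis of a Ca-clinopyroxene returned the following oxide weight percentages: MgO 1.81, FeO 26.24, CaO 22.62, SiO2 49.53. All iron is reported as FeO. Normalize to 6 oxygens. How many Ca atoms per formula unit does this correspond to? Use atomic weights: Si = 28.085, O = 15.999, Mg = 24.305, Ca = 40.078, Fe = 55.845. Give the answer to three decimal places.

MgO (M=40.304): mol = 0.04491; Mg = 0.04491, O = 0.04491.
FeO (M=71.844): mol = 0.36524; Fe = 0.36524, O = 0.36524.
CaO (M=56.077): mol = 0.40337; Ca = 0.40337, O = 0.40337.
SiO2 (M=60.083): mol = 0.82436; Si = 0.82436, O = 1.64872.
ΣO = 2.46224; factor = 6/ΣO = 2.43681.
Ca apfu = 0.40337 × 2.43681 = 0.983.

0.983 Ca apfu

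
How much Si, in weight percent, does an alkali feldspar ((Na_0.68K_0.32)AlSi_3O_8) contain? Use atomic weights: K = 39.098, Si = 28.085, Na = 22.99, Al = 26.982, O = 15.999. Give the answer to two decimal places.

Formula mass = 0.68×22.99 + 0.32×39.098 + 1×26.982 + 3×28.085 + 8×15.999 = 267.374 g/mol, of which 84.255 g is Si.
So Si makes up 84.255/267.374 = 0.3151 of the mass, i.e. 31.51%.

31.51 weight percent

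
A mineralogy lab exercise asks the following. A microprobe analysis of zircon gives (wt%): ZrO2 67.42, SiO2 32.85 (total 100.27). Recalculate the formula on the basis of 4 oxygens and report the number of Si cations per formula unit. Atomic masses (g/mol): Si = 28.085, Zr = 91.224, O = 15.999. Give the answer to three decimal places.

ZrO2 (M=123.222): mol = 0.54714; Zr = 0.54714, O = 1.09428.
SiO2 (M=60.083): mol = 0.54674; Si = 0.54674, O = 1.09348.
ΣO = 2.18776; factor = 4/ΣO = 1.82835.
Si apfu = 0.54674 × 1.82835 = 1.000.

1.000 Si apfu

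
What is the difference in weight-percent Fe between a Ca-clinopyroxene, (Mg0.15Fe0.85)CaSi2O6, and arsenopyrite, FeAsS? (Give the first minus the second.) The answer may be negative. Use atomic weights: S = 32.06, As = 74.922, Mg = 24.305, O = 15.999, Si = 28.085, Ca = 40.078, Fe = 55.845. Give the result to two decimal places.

First mineral: 47.468 g Fe in 243.356 g formula = 19.51 wt% Fe.
Second mineral: 55.845 g Fe in 162.827 g formula = 34.30 wt% Fe.
19.51% − 34.30% gives a difference of -14.79 percentage points.

-14.79 percentage points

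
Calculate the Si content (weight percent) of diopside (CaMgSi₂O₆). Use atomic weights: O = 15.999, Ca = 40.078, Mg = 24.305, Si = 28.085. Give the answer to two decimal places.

Formula mass = 1*40.078 + 1*24.305 + 2*28.085 + 6*15.999 = 216.547 g/mol, of which 56.170 g is Si.
So Si makes up 56.170/216.547 = 0.2594 of the mass, i.e. 25.94%.

25.94 weight percent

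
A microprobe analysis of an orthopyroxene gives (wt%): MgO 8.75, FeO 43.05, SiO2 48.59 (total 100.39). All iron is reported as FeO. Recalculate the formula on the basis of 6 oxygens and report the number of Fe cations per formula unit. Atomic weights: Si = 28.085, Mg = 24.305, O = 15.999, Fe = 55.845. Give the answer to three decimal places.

1.477 Fe apfu

8.75 wt% MgO ÷ 40.304 g/mol = 0.21710 mol, giving 0.21710 Mg and 0.21710 O.
43.05 wt% FeO ÷ 71.844 g/mol = 0.59921 mol, giving 0.59921 Fe and 0.59921 O.
48.59 wt% SiO2 ÷ 60.083 g/mol = 0.80871 mol, giving 0.80871 Si and 1.61742 O.
Oxygen sums to 2.43373; scaling by 6/2.43373 = 2.46535 puts the formula on 6 O.
Fe: 0.59921 × 2.46535 = 1.477 atoms per formula unit.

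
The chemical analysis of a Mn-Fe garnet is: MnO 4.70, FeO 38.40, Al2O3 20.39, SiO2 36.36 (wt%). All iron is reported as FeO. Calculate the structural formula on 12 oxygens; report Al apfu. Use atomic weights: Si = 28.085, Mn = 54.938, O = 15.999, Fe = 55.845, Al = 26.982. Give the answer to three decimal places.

1.991 Al apfu

4.70 wt% MnO ÷ 70.937 g/mol = 0.06626 mol, giving 0.06626 Mn and 0.06626 O.
38.40 wt% FeO ÷ 71.844 g/mol = 0.53449 mol, giving 0.53449 Fe and 0.53449 O.
20.39 wt% Al2O3 ÷ 101.961 g/mol = 0.19998 mol, giving 0.39996 Al and 0.59994 O.
36.36 wt% SiO2 ÷ 60.083 g/mol = 0.60516 mol, giving 0.60516 Si and 1.21032 O.
Oxygen sums to 2.41101; scaling by 12/2.41101 = 4.97717 puts the formula on 12 O.
Al: 0.39996 × 4.97717 = 1.991 atoms per formula unit.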